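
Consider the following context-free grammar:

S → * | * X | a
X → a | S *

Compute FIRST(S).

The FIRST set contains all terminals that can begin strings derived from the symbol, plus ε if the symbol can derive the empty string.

We compute FIRST(S) using the standard algorithm.
FIRST(S) = {*, a}
FIRST(X) = {*, a}
Therefore, FIRST(S) = {*, a}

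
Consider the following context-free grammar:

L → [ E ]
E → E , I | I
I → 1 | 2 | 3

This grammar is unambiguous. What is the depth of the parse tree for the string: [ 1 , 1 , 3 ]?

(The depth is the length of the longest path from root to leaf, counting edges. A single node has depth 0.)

5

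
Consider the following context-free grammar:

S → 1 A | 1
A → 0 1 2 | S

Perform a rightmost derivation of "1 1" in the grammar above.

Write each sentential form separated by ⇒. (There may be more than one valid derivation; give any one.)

S ⇒ 1 A ⇒ 1 S ⇒ 1 1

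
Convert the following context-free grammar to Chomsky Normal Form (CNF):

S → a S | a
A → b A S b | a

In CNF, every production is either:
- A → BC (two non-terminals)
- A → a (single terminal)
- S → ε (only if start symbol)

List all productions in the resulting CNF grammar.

TA → a; S → a; TB → b; A → a; S → TA S; A → TB X0; X0 → A X1; X1 → S TB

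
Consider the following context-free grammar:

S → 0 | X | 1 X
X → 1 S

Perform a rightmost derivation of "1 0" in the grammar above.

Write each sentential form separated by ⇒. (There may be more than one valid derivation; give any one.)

S ⇒ X ⇒ 1 S ⇒ 1 0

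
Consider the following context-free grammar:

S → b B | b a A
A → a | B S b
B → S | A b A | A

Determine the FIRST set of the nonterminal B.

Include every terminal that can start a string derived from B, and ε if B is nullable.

We compute FIRST(B) using the standard algorithm.
FIRST(A) = {a, b}
FIRST(B) = {a, b}
FIRST(S) = {b}
Therefore, FIRST(B) = {a, b}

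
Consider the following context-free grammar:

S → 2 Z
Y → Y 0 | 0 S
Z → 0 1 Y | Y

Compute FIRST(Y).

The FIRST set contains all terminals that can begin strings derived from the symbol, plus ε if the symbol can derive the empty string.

We compute FIRST(Y) using the standard algorithm.
FIRST(S) = {2}
FIRST(Y) = {0}
FIRST(Z) = {0}
Therefore, FIRST(Y) = {0}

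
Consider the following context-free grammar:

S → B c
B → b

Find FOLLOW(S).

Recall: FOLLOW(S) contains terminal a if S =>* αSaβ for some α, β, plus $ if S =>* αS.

We compute FOLLOW(S) using the standard algorithm.
FOLLOW(S) starts with {$}.
FIRST(B) = {b}
FIRST(S) = {b}
FOLLOW(B) = {c}
FOLLOW(S) = {$}
Therefore, FOLLOW(S) = {$}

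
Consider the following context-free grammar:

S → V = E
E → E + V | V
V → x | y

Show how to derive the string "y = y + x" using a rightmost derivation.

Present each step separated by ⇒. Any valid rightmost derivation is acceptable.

S ⇒ V = E ⇒ V = E + V ⇒ V = E + x ⇒ V = V + x ⇒ V = y + x ⇒ y = y + x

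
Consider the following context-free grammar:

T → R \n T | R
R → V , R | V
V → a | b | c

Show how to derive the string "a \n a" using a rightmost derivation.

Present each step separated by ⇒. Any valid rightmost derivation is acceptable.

T ⇒ R \n T ⇒ R \n R ⇒ R \n V ⇒ R \n a ⇒ V \n a ⇒ a \n a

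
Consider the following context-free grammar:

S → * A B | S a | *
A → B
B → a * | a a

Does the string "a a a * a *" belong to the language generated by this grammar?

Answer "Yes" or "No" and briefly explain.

No - no valid derivation exists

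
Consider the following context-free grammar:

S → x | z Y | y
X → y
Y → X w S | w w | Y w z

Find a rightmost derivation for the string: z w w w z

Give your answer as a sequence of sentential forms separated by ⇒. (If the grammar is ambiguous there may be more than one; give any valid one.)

S ⇒ z Y ⇒ z Y w z ⇒ z w w w z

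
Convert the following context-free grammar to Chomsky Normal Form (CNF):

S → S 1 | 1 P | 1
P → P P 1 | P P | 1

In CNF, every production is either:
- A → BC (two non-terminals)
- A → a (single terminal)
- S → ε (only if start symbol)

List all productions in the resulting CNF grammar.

T1 → 1; S → 1; P → 1; S → S T1; S → T1 P; P → P X0; X0 → P T1; P → P P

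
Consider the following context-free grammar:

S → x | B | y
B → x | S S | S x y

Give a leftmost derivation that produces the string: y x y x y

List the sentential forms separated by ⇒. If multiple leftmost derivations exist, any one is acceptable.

S ⇒ B ⇒ S x y ⇒ B x y ⇒ S x y x y ⇒ y x y x y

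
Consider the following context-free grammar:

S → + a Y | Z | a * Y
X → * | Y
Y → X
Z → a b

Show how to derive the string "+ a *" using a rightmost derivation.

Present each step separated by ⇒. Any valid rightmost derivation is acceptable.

S ⇒ + a Y ⇒ + a X ⇒ + a *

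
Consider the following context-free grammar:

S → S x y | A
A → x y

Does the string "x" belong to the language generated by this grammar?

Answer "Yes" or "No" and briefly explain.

No - no valid derivation exists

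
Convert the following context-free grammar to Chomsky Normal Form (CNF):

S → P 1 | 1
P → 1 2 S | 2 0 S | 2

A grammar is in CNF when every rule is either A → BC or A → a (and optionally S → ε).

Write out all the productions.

T1 → 1; S → 1; T2 → 2; T0 → 0; P → 2; S → P T1; P → T1 X0; X0 → T2 S; P → T2 X1; X1 → T0 S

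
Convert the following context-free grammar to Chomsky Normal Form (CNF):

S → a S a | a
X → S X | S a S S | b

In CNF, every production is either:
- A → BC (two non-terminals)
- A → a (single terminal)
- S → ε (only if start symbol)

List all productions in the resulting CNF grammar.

TA → a; S → a; X → b; S → TA X0; X0 → S TA; X → S X; X → S X1; X1 → TA X2; X2 → S S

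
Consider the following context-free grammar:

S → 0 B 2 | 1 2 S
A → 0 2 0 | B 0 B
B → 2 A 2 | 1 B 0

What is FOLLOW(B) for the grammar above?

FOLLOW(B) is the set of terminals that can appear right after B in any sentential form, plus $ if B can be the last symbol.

We compute FOLLOW(B) using the standard algorithm.
FOLLOW(S) starts with {$}.
FIRST(A) = {0, 1, 2}
FIRST(B) = {1, 2}
FIRST(S) = {0, 1}
FOLLOW(A) = {2}
FOLLOW(B) = {0, 2}
FOLLOW(S) = {$}
Therefore, FOLLOW(B) = {0, 2}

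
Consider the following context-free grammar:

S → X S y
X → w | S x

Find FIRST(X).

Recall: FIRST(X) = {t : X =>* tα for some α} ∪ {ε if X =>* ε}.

We compute FIRST(X) using the standard algorithm.
FIRST(S) = {w}
FIRST(X) = {w}
Therefore, FIRST(X) = {w}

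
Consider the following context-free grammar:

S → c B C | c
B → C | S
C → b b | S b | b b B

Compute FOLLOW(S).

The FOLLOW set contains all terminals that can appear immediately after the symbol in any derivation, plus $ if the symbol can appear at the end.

We compute FOLLOW(S) using the standard algorithm.
FOLLOW(S) starts with {$}.
FIRST(B) = {b, c}
FIRST(C) = {b, c}
FIRST(S) = {c}
FOLLOW(B) = {$, b, c}
FOLLOW(C) = {$, b, c}
FOLLOW(S) = {$, b, c}
Therefore, FOLLOW(S) = {$, b, c}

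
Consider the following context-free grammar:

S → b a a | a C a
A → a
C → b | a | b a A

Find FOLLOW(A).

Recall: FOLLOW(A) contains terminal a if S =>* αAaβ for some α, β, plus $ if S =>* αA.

We compute FOLLOW(A) using the standard algorithm.
FOLLOW(S) starts with {$}.
FIRST(A) = {a}
FIRST(C) = {a, b}
FIRST(S) = {a, b}
FOLLOW(A) = {a}
FOLLOW(C) = {a}
FOLLOW(S) = {$}
Therefore, FOLLOW(A) = {a}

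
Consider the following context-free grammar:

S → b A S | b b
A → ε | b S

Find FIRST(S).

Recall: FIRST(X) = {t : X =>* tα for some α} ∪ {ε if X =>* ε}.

We compute FIRST(S) using the standard algorithm.
FIRST(A) = {b, ε}
FIRST(S) = {b}
Therefore, FIRST(S) = {b}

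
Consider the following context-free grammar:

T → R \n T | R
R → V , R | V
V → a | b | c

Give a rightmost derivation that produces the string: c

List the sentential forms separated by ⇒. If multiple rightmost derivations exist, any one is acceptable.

T ⇒ R ⇒ V ⇒ c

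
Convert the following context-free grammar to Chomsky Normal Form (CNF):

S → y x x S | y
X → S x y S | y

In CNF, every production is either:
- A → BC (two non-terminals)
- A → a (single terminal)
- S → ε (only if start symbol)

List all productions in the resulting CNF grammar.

TY → y; TX → x; S → y; X → y; S → TY X0; X0 → TX X1; X1 → TX S; X → S X2; X2 → TX X3; X3 → TY S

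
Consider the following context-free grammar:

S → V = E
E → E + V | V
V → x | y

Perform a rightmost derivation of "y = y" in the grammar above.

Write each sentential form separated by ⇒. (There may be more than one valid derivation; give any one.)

S ⇒ V = E ⇒ V = V ⇒ V = y ⇒ y = y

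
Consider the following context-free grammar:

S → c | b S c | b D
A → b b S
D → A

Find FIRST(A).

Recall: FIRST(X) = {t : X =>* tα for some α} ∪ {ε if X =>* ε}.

We compute FIRST(A) using the standard algorithm.
FIRST(A) = {b}
FIRST(D) = {b}
FIRST(S) = {b, c}
Therefore, FIRST(A) = {b}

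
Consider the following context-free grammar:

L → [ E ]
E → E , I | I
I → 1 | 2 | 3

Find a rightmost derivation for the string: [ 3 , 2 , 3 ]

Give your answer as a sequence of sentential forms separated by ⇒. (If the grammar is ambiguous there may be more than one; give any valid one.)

L ⇒ [ E ] ⇒ [ E , I ] ⇒ [ E , 3 ] ⇒ [ E , I , 3 ] ⇒ [ E , 2 , 3 ] ⇒ [ I , 2 , 3 ] ⇒ [ 3 , 2 , 3 ]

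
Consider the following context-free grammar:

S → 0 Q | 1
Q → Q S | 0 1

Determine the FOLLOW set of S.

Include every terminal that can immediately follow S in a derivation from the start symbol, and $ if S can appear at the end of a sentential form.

We compute FOLLOW(S) using the standard algorithm.
FOLLOW(S) starts with {$}.
FIRST(Q) = {0}
FIRST(S) = {0, 1}
FOLLOW(Q) = {$, 0, 1}
FOLLOW(S) = {$, 0, 1}
Therefore, FOLLOW(S) = {$, 0, 1}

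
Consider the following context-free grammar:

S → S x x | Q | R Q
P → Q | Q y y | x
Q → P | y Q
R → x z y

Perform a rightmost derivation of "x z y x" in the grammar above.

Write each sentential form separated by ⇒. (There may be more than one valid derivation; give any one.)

S ⇒ R Q ⇒ R P ⇒ R x ⇒ x z y x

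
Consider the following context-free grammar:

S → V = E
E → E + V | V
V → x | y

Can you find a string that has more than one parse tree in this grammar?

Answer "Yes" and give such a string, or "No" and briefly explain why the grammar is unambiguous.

No - the grammar is unambiguous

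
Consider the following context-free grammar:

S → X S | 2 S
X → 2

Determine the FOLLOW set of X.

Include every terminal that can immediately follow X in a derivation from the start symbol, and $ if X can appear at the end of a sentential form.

We compute FOLLOW(X) using the standard algorithm.
FOLLOW(S) starts with {$}.
FIRST(S) = {2}
FIRST(X) = {2}
FOLLOW(S) = {$}
FOLLOW(X) = {2}
Therefore, FOLLOW(X) = {2}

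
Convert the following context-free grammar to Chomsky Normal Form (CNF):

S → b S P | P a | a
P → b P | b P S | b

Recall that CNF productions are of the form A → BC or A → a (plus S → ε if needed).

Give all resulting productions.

TB → b; TA → a; S → a; P → b; S → TB X0; X0 → S P; S → P TA; P → TB P; P → TB X1; X1 → P S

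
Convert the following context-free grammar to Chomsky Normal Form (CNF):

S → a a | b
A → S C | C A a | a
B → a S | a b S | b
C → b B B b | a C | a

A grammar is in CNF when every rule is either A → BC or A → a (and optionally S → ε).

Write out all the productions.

TA → a; S → b; A → a; TB → b; B → b; C → a; S → TA TA; A → S C; A → C X0; X0 → A TA; B → TA S; B → TA X1; X1 → TB S; C → TB X2; X2 → B X3; X3 → B TB; C → TA C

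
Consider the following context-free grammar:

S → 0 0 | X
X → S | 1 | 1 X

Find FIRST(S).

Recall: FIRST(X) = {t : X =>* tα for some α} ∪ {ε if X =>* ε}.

We compute FIRST(S) using the standard algorithm.
FIRST(S) = {0, 1}
FIRST(X) = {0, 1}
Therefore, FIRST(S) = {0, 1}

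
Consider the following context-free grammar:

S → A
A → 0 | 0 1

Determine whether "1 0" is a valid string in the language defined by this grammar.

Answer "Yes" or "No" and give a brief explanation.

No - no valid derivation exists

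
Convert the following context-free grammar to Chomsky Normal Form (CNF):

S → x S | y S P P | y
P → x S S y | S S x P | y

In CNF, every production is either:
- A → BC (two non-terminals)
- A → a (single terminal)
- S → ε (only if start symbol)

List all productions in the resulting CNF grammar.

TX → x; TY → y; S → y; P → y; S → TX S; S → TY X0; X0 → S X1; X1 → P P; P → TX X2; X2 → S X3; X3 → S TY; P → S X4; X4 → S X5; X5 → TX P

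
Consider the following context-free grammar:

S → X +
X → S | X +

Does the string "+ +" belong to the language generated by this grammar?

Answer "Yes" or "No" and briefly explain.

No - no valid derivation exists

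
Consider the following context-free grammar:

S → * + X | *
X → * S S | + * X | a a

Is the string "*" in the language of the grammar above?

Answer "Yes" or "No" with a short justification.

Yes - a valid derivation exists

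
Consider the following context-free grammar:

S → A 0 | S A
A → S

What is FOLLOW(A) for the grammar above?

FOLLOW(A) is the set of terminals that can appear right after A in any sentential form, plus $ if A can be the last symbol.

We compute FOLLOW(A) using the standard algorithm.
FOLLOW(S) starts with {$}.
FIRST(A) = {}
FIRST(S) = {}
FOLLOW(A) = {$, 0}
FOLLOW(S) = {$, 0}
Therefore, FOLLOW(A) = {$, 0}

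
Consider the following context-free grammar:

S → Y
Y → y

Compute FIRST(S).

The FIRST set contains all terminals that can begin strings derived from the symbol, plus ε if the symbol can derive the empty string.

We compute FIRST(S) using the standard algorithm.
FIRST(S) = {y}
FIRST(Y) = {y}
Therefore, FIRST(S) = {y}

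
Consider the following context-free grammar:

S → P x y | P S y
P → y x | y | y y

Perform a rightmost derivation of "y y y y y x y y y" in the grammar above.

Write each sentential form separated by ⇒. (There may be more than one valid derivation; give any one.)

S ⇒ P S y ⇒ P P S y y ⇒ P P P x y y y ⇒ P P y x y y y ⇒ P y y y x y y y ⇒ y y y y y x y y y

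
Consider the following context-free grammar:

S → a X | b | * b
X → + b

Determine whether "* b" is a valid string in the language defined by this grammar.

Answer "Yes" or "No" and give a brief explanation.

Yes - a valid derivation exists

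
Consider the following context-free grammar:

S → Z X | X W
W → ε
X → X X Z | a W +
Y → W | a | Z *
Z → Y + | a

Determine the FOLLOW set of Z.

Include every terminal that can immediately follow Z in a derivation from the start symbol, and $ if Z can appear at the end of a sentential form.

We compute FOLLOW(Z) using the standard algorithm.
FOLLOW(S) starts with {$}.
FIRST(S) = {+, a}
FIRST(W) = {ε}
FIRST(X) = {a}
FIRST(Y) = {+, a, ε}
FIRST(Z) = {+, a}
FOLLOW(S) = {$}
FOLLOW(W) = {$, +}
FOLLOW(X) = {$, +, a}
FOLLOW(Y) = {+}
FOLLOW(Z) = {$, *, +, a}
Therefore, FOLLOW(Z) = {$, *, +, a}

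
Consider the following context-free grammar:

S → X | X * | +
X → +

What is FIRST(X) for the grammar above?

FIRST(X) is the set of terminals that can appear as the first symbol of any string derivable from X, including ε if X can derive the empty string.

We compute FIRST(X) using the standard algorithm.
FIRST(S) = {+}
FIRST(X) = {+}
Therefore, FIRST(X) = {+}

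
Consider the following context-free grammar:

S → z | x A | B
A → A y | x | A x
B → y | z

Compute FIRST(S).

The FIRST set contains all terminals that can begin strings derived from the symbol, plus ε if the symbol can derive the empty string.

We compute FIRST(S) using the standard algorithm.
FIRST(A) = {x}
FIRST(B) = {y, z}
FIRST(S) = {x, y, z}
Therefore, FIRST(S) = {x, y, z}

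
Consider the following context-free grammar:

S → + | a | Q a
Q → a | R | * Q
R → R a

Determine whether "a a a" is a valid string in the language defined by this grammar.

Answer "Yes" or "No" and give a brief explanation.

No - no valid derivation exists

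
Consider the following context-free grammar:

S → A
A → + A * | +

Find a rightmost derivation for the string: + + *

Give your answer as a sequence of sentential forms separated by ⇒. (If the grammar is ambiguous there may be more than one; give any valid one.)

S ⇒ A ⇒ + A * ⇒ + + *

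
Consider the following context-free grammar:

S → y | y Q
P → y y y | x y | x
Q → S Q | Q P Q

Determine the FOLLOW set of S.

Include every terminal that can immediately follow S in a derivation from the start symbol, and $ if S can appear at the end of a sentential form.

We compute FOLLOW(S) using the standard algorithm.
FOLLOW(S) starts with {$}.
FIRST(P) = {x, y}
FIRST(Q) = {y}
FIRST(S) = {y}
FOLLOW(P) = {y}
FOLLOW(Q) = {$, x, y}
FOLLOW(S) = {$, y}
Therefore, FOLLOW(S) = {$, y}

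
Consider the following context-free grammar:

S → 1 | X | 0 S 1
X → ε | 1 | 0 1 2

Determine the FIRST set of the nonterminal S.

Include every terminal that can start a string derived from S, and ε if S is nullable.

We compute FIRST(S) using the standard algorithm.
FIRST(S) = {0, 1, ε}
FIRST(X) = {0, 1, ε}
Therefore, FIRST(S) = {0, 1, ε}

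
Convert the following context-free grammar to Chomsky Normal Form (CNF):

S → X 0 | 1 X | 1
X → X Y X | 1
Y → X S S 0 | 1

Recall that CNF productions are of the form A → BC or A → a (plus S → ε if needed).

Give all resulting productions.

T0 → 0; T1 → 1; S → 1; X → 1; Y → 1; S → X T0; S → T1 X; X → X X0; X0 → Y X; Y → X X1; X1 → S X2; X2 → S T0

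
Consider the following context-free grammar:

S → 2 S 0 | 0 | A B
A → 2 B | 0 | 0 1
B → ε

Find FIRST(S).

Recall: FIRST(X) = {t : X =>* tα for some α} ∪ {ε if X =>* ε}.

We compute FIRST(S) using the standard algorithm.
FIRST(A) = {0, 2}
FIRST(B) = {ε}
FIRST(S) = {0, 2}
Therefore, FIRST(S) = {0, 2}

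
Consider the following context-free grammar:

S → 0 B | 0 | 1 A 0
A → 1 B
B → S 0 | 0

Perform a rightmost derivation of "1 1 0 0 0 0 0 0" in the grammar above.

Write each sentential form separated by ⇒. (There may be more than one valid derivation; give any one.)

S ⇒ 1 A 0 ⇒ 1 1 B 0 ⇒ 1 1 S 0 0 ⇒ 1 1 0 B 0 0 ⇒ 1 1 0 S 0 0 0 ⇒ 1 1 0 0 B 0 0 0 ⇒ 1 1 0 0 0 0 0 0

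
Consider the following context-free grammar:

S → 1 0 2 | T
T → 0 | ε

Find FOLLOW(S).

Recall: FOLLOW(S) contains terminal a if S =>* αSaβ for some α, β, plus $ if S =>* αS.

We compute FOLLOW(S) using the standard algorithm.
FOLLOW(S) starts with {$}.
FIRST(S) = {0, 1, ε}
FIRST(T) = {0, ε}
FOLLOW(S) = {$}
FOLLOW(T) = {$}
Therefore, FOLLOW(S) = {$}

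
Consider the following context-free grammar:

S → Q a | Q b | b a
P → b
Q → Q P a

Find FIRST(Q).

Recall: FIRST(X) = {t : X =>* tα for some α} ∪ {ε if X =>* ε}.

We compute FIRST(Q) using the standard algorithm.
FIRST(P) = {b}
FIRST(Q) = {}
FIRST(S) = {b}
Therefore, FIRST(Q) = {}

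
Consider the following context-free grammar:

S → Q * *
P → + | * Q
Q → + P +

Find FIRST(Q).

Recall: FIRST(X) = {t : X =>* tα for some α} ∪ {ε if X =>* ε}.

We compute FIRST(Q) using the standard algorithm.
FIRST(P) = {*, +}
FIRST(Q) = {+}
FIRST(S) = {+}
Therefore, FIRST(Q) = {+}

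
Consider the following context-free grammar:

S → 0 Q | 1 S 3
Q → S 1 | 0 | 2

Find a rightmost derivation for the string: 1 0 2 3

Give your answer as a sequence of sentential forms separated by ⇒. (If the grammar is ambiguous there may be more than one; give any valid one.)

S ⇒ 1 S 3 ⇒ 1 0 Q 3 ⇒ 1 0 2 3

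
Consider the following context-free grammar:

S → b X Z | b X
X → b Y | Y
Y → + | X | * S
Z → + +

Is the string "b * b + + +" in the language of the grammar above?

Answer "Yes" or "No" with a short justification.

Yes - a valid derivation exists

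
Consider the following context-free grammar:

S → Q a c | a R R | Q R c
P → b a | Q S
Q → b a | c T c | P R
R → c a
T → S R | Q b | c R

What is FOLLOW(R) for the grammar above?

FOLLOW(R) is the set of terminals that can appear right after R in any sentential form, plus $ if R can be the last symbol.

We compute FOLLOW(R) using the standard algorithm.
FOLLOW(S) starts with {$}.
FIRST(P) = {b, c}
FIRST(Q) = {b, c}
FIRST(R) = {c}
FIRST(S) = {a, b, c}
FIRST(T) = {a, b, c}
FOLLOW(P) = {c}
FOLLOW(Q) = {a, b, c}
FOLLOW(R) = {$, a, b, c}
FOLLOW(S) = {$, c}
FOLLOW(T) = {c}
Therefore, FOLLOW(R) = {$, a, b, c}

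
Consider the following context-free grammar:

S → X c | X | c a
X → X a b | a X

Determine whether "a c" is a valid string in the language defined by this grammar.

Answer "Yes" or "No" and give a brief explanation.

No - no valid derivation exists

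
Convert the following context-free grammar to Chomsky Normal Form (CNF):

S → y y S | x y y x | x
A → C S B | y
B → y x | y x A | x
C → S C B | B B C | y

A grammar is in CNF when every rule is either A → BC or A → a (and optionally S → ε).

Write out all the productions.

TY → y; TX → x; S → x; A → y; B → x; C → y; S → TY X0; X0 → TY S; S → TX X1; X1 → TY X2; X2 → TY TX; A → C X3; X3 → S B; B → TY TX; B → TY X4; X4 → TX A; C → S X5; X5 → C B; C → B X6; X6 → B C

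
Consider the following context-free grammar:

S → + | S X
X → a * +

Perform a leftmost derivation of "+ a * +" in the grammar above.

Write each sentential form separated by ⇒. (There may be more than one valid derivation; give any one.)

S ⇒ S X ⇒ + X ⇒ + a * +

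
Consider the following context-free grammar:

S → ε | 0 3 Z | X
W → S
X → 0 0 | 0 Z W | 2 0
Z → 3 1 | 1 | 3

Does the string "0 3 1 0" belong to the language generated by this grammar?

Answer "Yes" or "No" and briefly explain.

No - no valid derivation exists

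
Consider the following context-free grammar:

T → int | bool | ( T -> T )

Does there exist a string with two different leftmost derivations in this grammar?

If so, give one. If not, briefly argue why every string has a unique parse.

No - every string in the language has a unique leftmost derivation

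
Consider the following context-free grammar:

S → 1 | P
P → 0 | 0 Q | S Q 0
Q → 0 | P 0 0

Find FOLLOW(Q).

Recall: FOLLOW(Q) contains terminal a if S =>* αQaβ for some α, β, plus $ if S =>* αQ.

We compute FOLLOW(Q) using the standard algorithm.
FOLLOW(S) starts with {$}.
FIRST(P) = {0, 1}
FIRST(Q) = {0, 1}
FIRST(S) = {0, 1}
FOLLOW(P) = {$, 0, 1}
FOLLOW(Q) = {$, 0, 1}
FOLLOW(S) = {$, 0, 1}
Therefore, FOLLOW(Q) = {$, 0, 1}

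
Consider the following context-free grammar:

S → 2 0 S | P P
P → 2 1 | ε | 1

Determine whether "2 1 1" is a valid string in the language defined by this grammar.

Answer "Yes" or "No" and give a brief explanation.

Yes - a valid derivation exists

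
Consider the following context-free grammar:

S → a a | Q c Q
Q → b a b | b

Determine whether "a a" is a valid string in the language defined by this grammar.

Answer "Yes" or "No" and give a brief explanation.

Yes - a valid derivation exists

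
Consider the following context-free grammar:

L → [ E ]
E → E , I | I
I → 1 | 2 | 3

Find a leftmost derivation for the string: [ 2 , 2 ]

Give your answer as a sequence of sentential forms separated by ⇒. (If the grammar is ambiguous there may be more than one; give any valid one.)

L ⇒ [ E ] ⇒ [ E , I ] ⇒ [ I , I ] ⇒ [ 2 , I ] ⇒ [ 2 , 2 ]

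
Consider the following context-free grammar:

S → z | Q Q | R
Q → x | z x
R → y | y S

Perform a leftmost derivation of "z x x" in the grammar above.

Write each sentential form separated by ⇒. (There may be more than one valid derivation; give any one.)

S ⇒ Q Q ⇒ z x Q ⇒ z x x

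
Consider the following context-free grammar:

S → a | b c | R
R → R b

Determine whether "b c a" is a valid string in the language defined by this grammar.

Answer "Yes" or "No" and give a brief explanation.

No - no valid derivation exists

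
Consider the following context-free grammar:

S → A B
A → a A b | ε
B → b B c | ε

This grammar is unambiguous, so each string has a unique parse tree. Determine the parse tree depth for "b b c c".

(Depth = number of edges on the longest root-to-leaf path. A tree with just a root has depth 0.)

4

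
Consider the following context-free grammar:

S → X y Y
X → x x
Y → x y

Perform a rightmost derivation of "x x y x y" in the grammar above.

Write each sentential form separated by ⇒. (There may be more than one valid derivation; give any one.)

S ⇒ X y Y ⇒ X y x y ⇒ x x y x y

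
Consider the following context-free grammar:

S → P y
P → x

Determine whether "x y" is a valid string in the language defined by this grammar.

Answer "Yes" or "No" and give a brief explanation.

Yes - a valid derivation exists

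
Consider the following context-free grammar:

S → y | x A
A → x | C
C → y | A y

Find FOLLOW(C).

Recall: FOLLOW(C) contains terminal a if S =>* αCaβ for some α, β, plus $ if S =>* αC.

We compute FOLLOW(C) using the standard algorithm.
FOLLOW(S) starts with {$}.
FIRST(A) = {x, y}
FIRST(C) = {x, y}
FIRST(S) = {x, y}
FOLLOW(A) = {$, y}
FOLLOW(C) = {$, y}
FOLLOW(S) = {$}
Therefore, FOLLOW(C) = {$, y}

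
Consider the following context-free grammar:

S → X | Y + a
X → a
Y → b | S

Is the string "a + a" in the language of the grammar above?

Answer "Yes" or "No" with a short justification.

Yes - a valid derivation exists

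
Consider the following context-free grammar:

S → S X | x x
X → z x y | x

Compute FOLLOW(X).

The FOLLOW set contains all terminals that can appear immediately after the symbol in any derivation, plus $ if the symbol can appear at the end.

We compute FOLLOW(X) using the standard algorithm.
FOLLOW(S) starts with {$}.
FIRST(S) = {x}
FIRST(X) = {x, z}
FOLLOW(S) = {$, x, z}
FOLLOW(X) = {$, x, z}
Therefore, FOLLOW(X) = {$, x, z}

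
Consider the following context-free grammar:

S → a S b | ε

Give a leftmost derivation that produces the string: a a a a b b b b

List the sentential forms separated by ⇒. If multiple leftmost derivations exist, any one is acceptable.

S ⇒ a S b ⇒ a a S b b ⇒ a a a S b b b ⇒ a a a a S b b b b ⇒ a a a a b b b b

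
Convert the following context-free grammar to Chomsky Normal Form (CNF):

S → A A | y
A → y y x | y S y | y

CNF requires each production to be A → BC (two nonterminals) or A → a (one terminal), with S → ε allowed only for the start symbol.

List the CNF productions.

S → y; TY → y; TX → x; A → y; S → A A; A → TY X0; X0 → TY TX; A → TY X1; X1 → S TY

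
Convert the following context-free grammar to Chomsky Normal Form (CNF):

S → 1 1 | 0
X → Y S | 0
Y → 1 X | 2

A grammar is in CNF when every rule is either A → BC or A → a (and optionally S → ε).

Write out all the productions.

T1 → 1; S → 0; X → 0; Y → 2; S → T1 T1; X → Y S; Y → T1 X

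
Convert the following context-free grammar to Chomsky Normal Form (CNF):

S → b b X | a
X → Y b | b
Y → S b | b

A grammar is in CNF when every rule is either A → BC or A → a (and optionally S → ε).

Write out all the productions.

TB → b; S → a; X → b; Y → b; S → TB X0; X0 → TB X; X → Y TB; Y → S TB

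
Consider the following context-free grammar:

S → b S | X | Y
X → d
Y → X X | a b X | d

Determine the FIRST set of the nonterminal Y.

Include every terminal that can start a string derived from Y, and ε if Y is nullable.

We compute FIRST(Y) using the standard algorithm.
FIRST(S) = {a, b, d}
FIRST(X) = {d}
FIRST(Y) = {a, d}
Therefore, FIRST(Y) = {a, d}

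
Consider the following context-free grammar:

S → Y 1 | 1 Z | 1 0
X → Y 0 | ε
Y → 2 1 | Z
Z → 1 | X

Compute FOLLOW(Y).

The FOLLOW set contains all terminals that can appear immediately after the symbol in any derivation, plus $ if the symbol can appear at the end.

We compute FOLLOW(Y) using the standard algorithm.
FOLLOW(S) starts with {$}.
FIRST(S) = {0, 1, 2}
FIRST(X) = {0, 1, 2, ε}
FIRST(Y) = {0, 1, 2, ε}
FIRST(Z) = {0, 1, 2, ε}
FOLLOW(S) = {$}
FOLLOW(X) = {$, 0, 1}
FOLLOW(Y) = {0, 1}
FOLLOW(Z) = {$, 0, 1}
Therefore, FOLLOW(Y) = {0, 1}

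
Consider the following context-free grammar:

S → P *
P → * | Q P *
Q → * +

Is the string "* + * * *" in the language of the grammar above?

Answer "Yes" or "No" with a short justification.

Yes - a valid derivation exists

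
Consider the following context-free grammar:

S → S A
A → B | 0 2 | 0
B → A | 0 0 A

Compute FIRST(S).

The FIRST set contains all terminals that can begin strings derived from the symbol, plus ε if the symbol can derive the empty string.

We compute FIRST(S) using the standard algorithm.
FIRST(A) = {0}
FIRST(B) = {0}
FIRST(S) = {}
Therefore, FIRST(S) = {}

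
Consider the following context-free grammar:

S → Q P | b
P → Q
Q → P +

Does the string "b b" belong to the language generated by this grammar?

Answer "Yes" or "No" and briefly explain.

No - no valid derivation exists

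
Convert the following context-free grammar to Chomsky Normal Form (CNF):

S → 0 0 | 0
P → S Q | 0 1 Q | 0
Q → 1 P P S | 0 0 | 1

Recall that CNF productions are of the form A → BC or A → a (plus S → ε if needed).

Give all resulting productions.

T0 → 0; S → 0; T1 → 1; P → 0; Q → 1; S → T0 T0; P → S Q; P → T0 X0; X0 → T1 Q; Q → T1 X1; X1 → P X2; X2 → P S; Q → T0 T0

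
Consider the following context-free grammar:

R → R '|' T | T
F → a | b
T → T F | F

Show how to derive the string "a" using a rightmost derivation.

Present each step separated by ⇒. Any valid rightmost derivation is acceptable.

R ⇒ T ⇒ F ⇒ a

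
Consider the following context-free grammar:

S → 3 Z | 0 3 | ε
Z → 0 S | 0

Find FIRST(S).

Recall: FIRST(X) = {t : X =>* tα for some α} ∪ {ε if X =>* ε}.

We compute FIRST(S) using the standard algorithm.
FIRST(S) = {0, 3, ε}
FIRST(Z) = {0}
Therefore, FIRST(S) = {0, 3, ε}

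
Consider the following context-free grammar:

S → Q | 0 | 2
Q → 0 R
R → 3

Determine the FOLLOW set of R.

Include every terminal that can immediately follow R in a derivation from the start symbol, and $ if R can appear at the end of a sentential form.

We compute FOLLOW(R) using the standard algorithm.
FOLLOW(S) starts with {$}.
FIRST(Q) = {0}
FIRST(R) = {3}
FIRST(S) = {0, 2}
FOLLOW(Q) = {$}
FOLLOW(R) = {$}
FOLLOW(S) = {$}
Therefore, FOLLOW(R) = {$}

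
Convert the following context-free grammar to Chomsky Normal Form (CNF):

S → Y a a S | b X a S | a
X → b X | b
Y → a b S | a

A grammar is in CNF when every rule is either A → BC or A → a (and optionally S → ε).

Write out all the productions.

TA → a; TB → b; S → a; X → b; Y → a; S → Y X0; X0 → TA X1; X1 → TA S; S → TB X2; X2 → X X3; X3 → TA S; X → TB X; Y → TA X4; X4 → TB S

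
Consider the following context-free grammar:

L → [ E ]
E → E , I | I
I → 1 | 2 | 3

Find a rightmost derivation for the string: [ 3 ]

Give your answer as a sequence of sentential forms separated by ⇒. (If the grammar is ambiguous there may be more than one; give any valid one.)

L ⇒ [ E ] ⇒ [ I ] ⇒ [ 3 ]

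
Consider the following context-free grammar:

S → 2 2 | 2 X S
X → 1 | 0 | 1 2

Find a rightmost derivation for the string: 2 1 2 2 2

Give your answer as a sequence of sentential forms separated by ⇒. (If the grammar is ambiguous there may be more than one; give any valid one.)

S ⇒ 2 X S ⇒ 2 X 2 2 ⇒ 2 1 2 2 2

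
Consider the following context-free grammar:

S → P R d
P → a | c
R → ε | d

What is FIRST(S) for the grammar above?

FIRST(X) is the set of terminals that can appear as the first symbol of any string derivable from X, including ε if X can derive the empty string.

We compute FIRST(S) using the standard algorithm.
FIRST(P) = {a, c}
FIRST(R) = {d, ε}
FIRST(S) = {a, c}
Therefore, FIRST(S) = {a, c}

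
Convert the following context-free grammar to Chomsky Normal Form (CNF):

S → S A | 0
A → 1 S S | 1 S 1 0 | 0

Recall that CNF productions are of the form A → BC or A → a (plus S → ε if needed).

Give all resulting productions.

S → 0; T1 → 1; T0 → 0; A → 0; S → S A; A → T1 X0; X0 → S S; A → T1 X1; X1 → S X2; X2 → T1 T0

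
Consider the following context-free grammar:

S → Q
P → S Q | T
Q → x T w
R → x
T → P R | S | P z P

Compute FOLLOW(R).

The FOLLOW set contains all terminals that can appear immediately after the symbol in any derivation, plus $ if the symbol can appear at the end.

We compute FOLLOW(R) using the standard algorithm.
FOLLOW(S) starts with {$}.
FIRST(P) = {x}
FIRST(Q) = {x}
FIRST(R) = {x}
FIRST(S) = {x}
FIRST(T) = {x}
FOLLOW(P) = {w, x, z}
FOLLOW(Q) = {$, w, x, z}
FOLLOW(R) = {w, x, z}
FOLLOW(S) = {$, w, x, z}
FOLLOW(T) = {w, x, z}
Therefore, FOLLOW(R) = {w, x, z}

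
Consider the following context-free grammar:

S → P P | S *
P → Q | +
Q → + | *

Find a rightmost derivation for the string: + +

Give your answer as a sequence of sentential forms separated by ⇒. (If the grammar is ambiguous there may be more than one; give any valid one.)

S ⇒ P P ⇒ P + ⇒ + +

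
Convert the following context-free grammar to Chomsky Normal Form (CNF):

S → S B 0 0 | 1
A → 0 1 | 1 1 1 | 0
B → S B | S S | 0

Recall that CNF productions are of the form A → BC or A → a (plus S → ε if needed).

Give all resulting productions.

T0 → 0; S → 1; T1 → 1; A → 0; B → 0; S → S X0; X0 → B X1; X1 → T0 T0; A → T0 T1; A → T1 X2; X2 → T1 T1; B → S B; B → S S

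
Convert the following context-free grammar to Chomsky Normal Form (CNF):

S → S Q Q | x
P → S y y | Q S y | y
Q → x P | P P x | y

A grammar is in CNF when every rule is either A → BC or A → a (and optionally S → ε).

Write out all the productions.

S → x; TY → y; P → y; TX → x; Q → y; S → S X0; X0 → Q Q; P → S X1; X1 → TY TY; P → Q X2; X2 → S TY; Q → TX P; Q → P X3; X3 → P TX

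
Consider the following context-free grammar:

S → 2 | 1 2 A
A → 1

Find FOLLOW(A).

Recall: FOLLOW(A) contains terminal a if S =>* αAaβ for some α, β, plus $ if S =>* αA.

We compute FOLLOW(A) using the standard algorithm.
FOLLOW(S) starts with {$}.
FIRST(A) = {1}
FIRST(S) = {1, 2}
FOLLOW(A) = {$}
FOLLOW(S) = {$}
Therefore, FOLLOW(A) = {$}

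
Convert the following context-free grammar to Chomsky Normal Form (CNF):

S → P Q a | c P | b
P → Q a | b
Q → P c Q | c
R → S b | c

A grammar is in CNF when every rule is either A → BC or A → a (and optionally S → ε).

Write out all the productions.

TA → a; TC → c; S → b; P → b; Q → c; TB → b; R → c; S → P X0; X0 → Q TA; S → TC P; P → Q TA; Q → P X1; X1 → TC Q; R → S TB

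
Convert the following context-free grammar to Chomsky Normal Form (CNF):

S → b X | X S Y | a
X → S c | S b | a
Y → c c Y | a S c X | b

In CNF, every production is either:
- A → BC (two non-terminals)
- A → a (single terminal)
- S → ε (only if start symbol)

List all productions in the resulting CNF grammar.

TB → b; S → a; TC → c; X → a; TA → a; Y → b; S → TB X; S → X X0; X0 → S Y; X → S TC; X → S TB; Y → TC X1; X1 → TC Y; Y → TA X2; X2 → S X3; X3 → TC X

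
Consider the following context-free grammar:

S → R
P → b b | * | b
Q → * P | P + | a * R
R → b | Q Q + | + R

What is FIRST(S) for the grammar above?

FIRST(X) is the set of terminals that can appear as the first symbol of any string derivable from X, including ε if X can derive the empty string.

We compute FIRST(S) using the standard algorithm.
FIRST(P) = {*, b}
FIRST(Q) = {*, a, b}
FIRST(R) = {*, +, a, b}
FIRST(S) = {*, +, a, b}
Therefore, FIRST(S) = {*, +, a, b}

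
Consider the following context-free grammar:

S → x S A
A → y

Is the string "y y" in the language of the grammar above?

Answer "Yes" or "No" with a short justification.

No - no valid derivation exists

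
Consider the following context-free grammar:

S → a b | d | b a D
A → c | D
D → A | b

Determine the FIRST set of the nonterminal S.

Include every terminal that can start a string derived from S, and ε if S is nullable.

We compute FIRST(S) using the standard algorithm.
FIRST(A) = {b, c}
FIRST(D) = {b, c}
FIRST(S) = {a, b, d}
Therefore, FIRST(S) = {a, b, d}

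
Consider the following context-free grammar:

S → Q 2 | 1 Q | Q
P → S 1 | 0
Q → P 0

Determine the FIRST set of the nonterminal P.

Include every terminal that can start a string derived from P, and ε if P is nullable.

We compute FIRST(P) using the standard algorithm.
FIRST(P) = {0, 1}
FIRST(Q) = {0, 1}
FIRST(S) = {0, 1}
Therefore, FIRST(P) = {0, 1}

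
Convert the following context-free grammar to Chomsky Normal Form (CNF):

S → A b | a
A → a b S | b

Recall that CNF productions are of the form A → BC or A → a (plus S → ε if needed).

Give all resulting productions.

TB → b; S → a; TA → a; A → b; S → A TB; A → TA X0; X0 → TB S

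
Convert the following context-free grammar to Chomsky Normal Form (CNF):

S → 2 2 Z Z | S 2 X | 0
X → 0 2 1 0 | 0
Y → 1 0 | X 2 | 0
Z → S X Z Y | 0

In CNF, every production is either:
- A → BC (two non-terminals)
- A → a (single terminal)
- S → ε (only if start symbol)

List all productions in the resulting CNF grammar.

T2 → 2; S → 0; T0 → 0; T1 → 1; X → 0; Y → 0; Z → 0; S → T2 X0; X0 → T2 X1; X1 → Z Z; S → S X2; X2 → T2 X; X → T0 X3; X3 → T2 X4; X4 → T1 T0; Y → T1 T0; Y → X T2; Z → S X5; X5 → X X6; X6 → Z Y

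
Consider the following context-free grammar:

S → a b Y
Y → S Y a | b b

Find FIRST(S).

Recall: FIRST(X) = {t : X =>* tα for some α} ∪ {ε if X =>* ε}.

We compute FIRST(S) using the standard algorithm.
FIRST(S) = {a}
FIRST(Y) = {a, b}
Therefore, FIRST(S) = {a}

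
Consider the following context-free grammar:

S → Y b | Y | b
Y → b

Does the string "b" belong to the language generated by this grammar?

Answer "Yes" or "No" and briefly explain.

Yes - a valid derivation exists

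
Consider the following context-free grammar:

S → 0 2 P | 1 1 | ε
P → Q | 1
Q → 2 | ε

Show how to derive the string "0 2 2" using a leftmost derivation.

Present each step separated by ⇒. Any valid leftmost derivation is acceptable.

S ⇒ 0 2 P ⇒ 0 2 Q ⇒ 0 2 2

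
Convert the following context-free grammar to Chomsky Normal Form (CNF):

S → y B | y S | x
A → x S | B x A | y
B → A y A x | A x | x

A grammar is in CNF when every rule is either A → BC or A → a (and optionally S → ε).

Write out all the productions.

TY → y; S → x; TX → x; A → y; B → x; S → TY B; S → TY S; A → TX S; A → B X0; X0 → TX A; B → A X1; X1 → TY X2; X2 → A TX; B → A TX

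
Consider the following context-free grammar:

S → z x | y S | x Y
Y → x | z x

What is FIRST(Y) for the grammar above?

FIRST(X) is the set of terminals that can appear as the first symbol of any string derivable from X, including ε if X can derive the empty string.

We compute FIRST(Y) using the standard algorithm.
FIRST(S) = {x, y, z}
FIRST(Y) = {x, z}
Therefore, FIRST(Y) = {x, z}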